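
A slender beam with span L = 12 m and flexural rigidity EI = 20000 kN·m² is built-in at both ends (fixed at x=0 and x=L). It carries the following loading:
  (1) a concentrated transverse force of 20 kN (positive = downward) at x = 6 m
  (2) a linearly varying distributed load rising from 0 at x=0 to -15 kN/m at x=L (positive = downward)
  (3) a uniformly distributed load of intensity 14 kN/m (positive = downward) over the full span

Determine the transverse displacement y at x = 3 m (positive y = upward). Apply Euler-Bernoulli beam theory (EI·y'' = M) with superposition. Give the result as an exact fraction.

Load 1 — point force P=20 kN at a=6 m (b=L-a=6):
  y_1 = -Pb²x²(3aL-(3a+b)x)/(6L³EI)  [x≤a] = -20·6²·3²·(3·6·12-(3·6+6)·3)/(6·12³·20000) = -9/2000 m
Load 2 — triangular load w₀=-15 kN/m (0→w₀ over full span):
  y_2 = -w₀x²(L-x)²(x+2L)/(120LEI) = -(-15)·3²·(12-3)²·(3+2·12)/(120·12·20000) = 6561/640000 m
Load 3 — uniform load w=14 kN/m over full span:
  y_3 = -wx²(L-x)²/(24EI) = -14·3²·(12-3)²/(24·20000) = -1701/80000 m
Superposition: y = Σ y_i = -9927/640000 m ≈ -0.015511 m

y(3) = -9927/640000 m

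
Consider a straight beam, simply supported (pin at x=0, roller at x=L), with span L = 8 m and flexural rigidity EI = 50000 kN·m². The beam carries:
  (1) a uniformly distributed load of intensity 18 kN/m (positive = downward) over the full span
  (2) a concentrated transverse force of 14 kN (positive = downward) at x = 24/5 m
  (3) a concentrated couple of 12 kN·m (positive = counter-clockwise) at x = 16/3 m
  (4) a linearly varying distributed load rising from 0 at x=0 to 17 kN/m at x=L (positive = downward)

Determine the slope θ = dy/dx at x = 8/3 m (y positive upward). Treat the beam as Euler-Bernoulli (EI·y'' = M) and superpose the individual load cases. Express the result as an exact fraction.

Load 1 — uniform load w=18 kN/m over full span:
  θ_1 = -w(L³-6Lx²+4x³)/(24EI) = -18·(8³-6·8·(8/3)²+4·(8/3)³)/(24·50000) = -104/28125 rad
Load 2 — point force P=14 kN at a=24/5 m (b=L-a=16/5):
  θ_2 = -Pb(L²-b²-3x²)/(6LEI)  [x≤a] = -14·(16/5)·(8²-(16/5)²-3·(8/3)²)/(6·8·50000) = -2128/3515625 rad
Load 3 — applied couple M₀=12 kN·m at a=16/3 m (b=L-a=8/3):
  θ_3 = (M₀x²/(2L)+C₁)/EI  [x≤a] with C₁=M₀(3b²-L²)/(6L)=-32/3 = (12·(8/3)²/(2·8)+(-32/3))/50000 = -1/9375 rad
Load 4 — triangular load w₀=17 kN/m (0→w₀ over full span):
  θ_4 = -w₀(7L⁴-30L²x²+15x⁴)/(360LEI) = -17·(7·8⁴-30·8²·(8/3)²+15·(8/3)⁴)/(360·8·50000) = -7072/3796875 rad
Superposition: θ = Σ θ_i = -595381/94921875 rad ≈ -0.006272 rad

θ(8/3) = -595381/94921875 rad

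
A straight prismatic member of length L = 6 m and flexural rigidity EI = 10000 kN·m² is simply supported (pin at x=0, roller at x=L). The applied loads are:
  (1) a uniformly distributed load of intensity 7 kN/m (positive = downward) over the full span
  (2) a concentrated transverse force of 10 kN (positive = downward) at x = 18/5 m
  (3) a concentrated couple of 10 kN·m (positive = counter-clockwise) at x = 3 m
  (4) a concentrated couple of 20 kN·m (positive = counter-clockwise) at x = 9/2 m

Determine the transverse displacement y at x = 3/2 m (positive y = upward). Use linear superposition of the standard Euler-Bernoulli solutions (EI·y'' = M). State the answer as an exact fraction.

Load 1 — uniform load w=7 kN/m over full span:
  y_1 = -wx(L³-2Lx²+x³)/(24EI) = -7·(3/2)·(6³-2·6·(3/2)²+(3/2)³)/(24·10000) = -10773/1280000 m
Load 2 — point force P=10 kN at a=18/5 m (b=L-a=12/5):
  y_2 = -Pbx(L²-b²-x²)/(6LEI)  [x≤a] = -10·(12/5)·(3/2)·(6²-(12/5)²-(3/2)²)/(6·6·10000) = -2799/1000000 m
Load 3 — applied couple M₀=10 kN·m at a=3 m (b=L-a=3):
  y_3 = (M₀x³/(6L)+C₁x)/EI  [x≤a] with C₁=M₀(3b²-L²)/(6L)=-5/2 = (10·(3/2)³/(6·6)+(-5/2)·(3/2))/10000 = -9/32000 m
Load 4 — applied couple M₀=20 kN·m at a=9/2 m (b=L-a=3/2):
  y_4 = (M₀x³/(6L)+C₁x)/EI  [x≤a] with C₁=M₀(3b²-L²)/(6L)=-65/4 = (20·(3/2)³/(6·6)+(-65/4)·(3/2))/10000 = -9/4000 m
Superposition: y = Σ y_i = -439893/32000000 m ≈ -0.013747 m

y(3/2) = -439893/32000000 m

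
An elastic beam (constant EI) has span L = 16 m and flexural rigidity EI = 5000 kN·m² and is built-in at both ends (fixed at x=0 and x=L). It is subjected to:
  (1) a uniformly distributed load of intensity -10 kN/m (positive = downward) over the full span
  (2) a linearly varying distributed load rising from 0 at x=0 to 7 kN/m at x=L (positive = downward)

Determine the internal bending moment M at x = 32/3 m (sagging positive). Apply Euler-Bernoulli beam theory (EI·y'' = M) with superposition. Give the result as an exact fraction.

Load 1 — uniform load w=-10 kN/m over full span:
  M_1 = wLx/2 - wL²/12 - wx²/2 = (-10)·16·(32/3)/2 - (-10)·16²/12 - (-10)·(32/3)²/2 = -640/9 kN·m
Load 2 — triangular load w₀=7 kN/m (0→w₀ over full span):
  M_2 = 3w₀Lx/20 - w₀L²/30 - w₀x³/(6L) = 3·7·16·(32/3)/20 - 7·16²/30 - 7·(32/3)³/(6·16) = 12544/405 kN·m
Superposition: M = Σ M_i = -16256/405 kN·m ≈ -40.138272 kN·m

M(32/3) = -16256/405 kN·m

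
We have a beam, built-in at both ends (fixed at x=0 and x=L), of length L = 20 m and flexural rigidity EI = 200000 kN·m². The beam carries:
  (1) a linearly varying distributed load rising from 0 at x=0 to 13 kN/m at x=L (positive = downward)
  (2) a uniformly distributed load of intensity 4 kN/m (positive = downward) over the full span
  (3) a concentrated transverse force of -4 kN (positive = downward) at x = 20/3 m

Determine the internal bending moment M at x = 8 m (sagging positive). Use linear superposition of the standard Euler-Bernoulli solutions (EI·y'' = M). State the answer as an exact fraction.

M(8) = 18272/135 kN·m

Load 1 — triangular load w₀=13 kN/m (0→w₀ over full span):
  M_1 = 3w₀Lx/20 - w₀L²/30 - w₀x³/(6L) = 3·13·20·8/20 - 13·20²/30 - 13·8³/(6·20) = 416/5 kN·m
Load 2 — uniform load w=4 kN/m over full span:
  M_2 = wLx/2 - wL²/12 - wx²/2 = 4·20·8/2 - 4·20²/12 - 4·8²/2 = 176/3 kN·m
Load 3 — point force P=-4 kN at a=20/3 m (b=L-a=40/3):
  M_3 = Pa²(a+3b)(L-x)/L³ - Pa²b/L²  [x>a] = (-4)·(20/3)²·((20/3)+3·(40/3))·(20-8)/20³ - (-4)·(20/3)²·(40/3)/20² = -176/27 kN·m
Superposition: M = Σ M_i = 18272/135 kN·m ≈ 135.348148 kN·m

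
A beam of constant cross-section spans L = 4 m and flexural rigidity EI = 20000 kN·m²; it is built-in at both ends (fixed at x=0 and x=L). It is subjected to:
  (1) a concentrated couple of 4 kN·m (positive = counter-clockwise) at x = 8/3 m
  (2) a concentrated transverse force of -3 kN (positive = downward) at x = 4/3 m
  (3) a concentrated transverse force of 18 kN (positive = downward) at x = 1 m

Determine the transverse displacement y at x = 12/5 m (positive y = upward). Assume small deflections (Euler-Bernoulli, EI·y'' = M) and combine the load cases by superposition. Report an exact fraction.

y(12/5) = -2161/16875000 m

Load 1 — applied couple M₀=4 kN·m at a=8/3 m (b=L-a=4/3):
  y_1 = (R_Ax³/6 - M_Ax²/2)/EI  [x≤a] with R_A=4/3, M_A=4/3 = ((4/3)·(12/5)³/6 - (4/3)·(12/5)²/2)/20000 = -3/78125 m
Load 2 — point force P=-3 kN at a=4/3 m (b=L-a=8/3):
  y_2 = -Pa²(L-x)²(3bL-(3b+a)(L-x))/(6L³EI)  [x>a] = -(-3)·(4/3)²·(4-(12/5))²·(3·(8/3)·4-(3·(8/3)+(4/3))·(4-(12/5)))/(6·4³·20000) = 64/2109375 m
Load 3 — point force P=18 kN at a=1 m (b=L-a=3):
  y_3 = -Pa²(L-x)²(3bL-(3b+a)(L-x))/(6L³EI)  [x>a] = -18·1²·(4-(12/5))²·(3·3·4-(3·3+1)·(4-(12/5)))/(6·4³·20000) = -3/25000 m
Superposition: y = Σ y_i = -2161/16875000 m ≈ -0.000128 m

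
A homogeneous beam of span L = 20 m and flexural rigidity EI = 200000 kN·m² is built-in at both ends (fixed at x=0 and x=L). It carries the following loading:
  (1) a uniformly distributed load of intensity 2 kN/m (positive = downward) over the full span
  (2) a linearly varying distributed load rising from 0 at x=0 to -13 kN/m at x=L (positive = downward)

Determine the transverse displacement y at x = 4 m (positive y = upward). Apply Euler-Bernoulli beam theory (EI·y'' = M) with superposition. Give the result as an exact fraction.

y(4) = 248/78125 m

Load 1 — uniform load w=2 kN/m over full span:
  y_1 = -wx²(L-x)²/(24EI) = -2·4²·(20-4)²/(24·200000) = -16/9375 m
Load 2 — triangular load w₀=-13 kN/m (0→w₀ over full span):
  y_2 = -w₀x²(L-x)²(x+2L)/(120LEI) = -(-13)·4²·(20-4)²·(4+2·20)/(120·20·200000) = 1144/234375 m
Superposition: y = Σ y_i = 248/78125 m ≈ 0.003174 m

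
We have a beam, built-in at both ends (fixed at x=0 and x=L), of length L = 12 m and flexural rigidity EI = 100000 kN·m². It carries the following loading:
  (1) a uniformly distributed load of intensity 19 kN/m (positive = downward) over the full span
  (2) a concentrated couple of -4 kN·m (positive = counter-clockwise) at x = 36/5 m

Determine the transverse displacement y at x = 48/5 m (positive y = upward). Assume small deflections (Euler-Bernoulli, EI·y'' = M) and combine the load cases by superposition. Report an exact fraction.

Load 1 — uniform load w=19 kN/m over full span:
  y_1 = -wx²(L-x)²/(24EI) = -19·(48/5)²·(12-(48/5))²/(24·100000) = -8208/1953125 m
Load 2 — applied couple M₀=-4 kN·m at a=36/5 m (b=L-a=24/5):
  y_2 = (R_Ax³/6 - M_Ax²/2 - M₀(x-a)²/2)/EI  [x>a] with R_A=-12/25, M_A=-32/25 = ((-12/25)·(48/5)³/6 - (-32/25)·(48/5)²/2 - (-4)·((48/5)-(36/5))²/2)/100000 = -27/9765625 m
Superposition: y = Σ y_i = -41067/9765625 m ≈ -0.004205 m

y(48/5) = -41067/9765625 m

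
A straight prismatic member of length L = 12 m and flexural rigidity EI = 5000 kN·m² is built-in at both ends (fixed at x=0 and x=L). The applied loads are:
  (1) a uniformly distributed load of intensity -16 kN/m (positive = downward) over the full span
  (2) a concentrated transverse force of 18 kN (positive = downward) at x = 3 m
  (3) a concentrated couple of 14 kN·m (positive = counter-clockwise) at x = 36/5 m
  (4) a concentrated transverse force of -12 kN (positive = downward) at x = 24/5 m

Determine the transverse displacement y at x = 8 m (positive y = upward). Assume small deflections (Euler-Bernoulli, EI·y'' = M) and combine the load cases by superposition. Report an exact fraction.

y(8) = 259771/1875000 m

Load 1 — uniform load w=-16 kN/m over full span:
  y_1 = -wx²(L-x)²/(24EI) = -(-16)·8²·(12-8)²/(24·5000) = 256/1875 m
Load 2 — point force P=18 kN at a=3 m (b=L-a=9):
  y_2 = -Pa²(L-x)²(3bL-(3b+a)(L-x))/(6L³EI)  [x>a] = -18·3²·(12-8)²·(3·9·12-(3·9+3)·(12-8))/(6·12³·5000) = -51/5000 m
Load 3 — applied couple M₀=14 kN·m at a=36/5 m (b=L-a=24/5):
  y_3 = (R_Ax³/6 - M_Ax²/2 - M₀(x-a)²/2)/EI  [x>a] with R_A=42/25, M_A=112/25 = ((42/25)·8³/6 - (112/25)·8²/2 - 14·(8-(36/5))²/2)/5000 = -14/15625 m
Load 4 — point force P=-12 kN at a=24/5 m (b=L-a=36/5):
  y_4 = -Pa²(L-x)²(3bL-(3b+a)(L-x))/(6L³EI)  [x>a] = -(-12)·(24/5)²·(12-8)²·(3·(36/5)·12-(3·(36/5)+(24/5))·(12-8))/(6·12³·5000) = 1024/78125 m
Superposition: y = Σ y_i = 259771/1875000 m ≈ 0.138545 m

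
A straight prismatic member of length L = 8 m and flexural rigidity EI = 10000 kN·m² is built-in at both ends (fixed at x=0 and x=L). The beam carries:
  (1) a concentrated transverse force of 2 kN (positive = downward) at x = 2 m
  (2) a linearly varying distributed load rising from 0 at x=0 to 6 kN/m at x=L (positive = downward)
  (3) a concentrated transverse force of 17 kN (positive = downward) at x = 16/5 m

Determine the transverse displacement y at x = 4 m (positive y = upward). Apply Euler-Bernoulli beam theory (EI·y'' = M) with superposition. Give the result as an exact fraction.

Load 1 — point force P=2 kN at a=2 m (b=L-a=6):
  y_1 = -Pa²(L-x)²(3bL-(3b+a)(L-x))/(6L³EI)  [x>a] = -2·2²·(8-4)²·(3·6·8-(3·6+2)·(8-4))/(6·8³·10000) = -1/3750 m
Load 2 — triangular load w₀=6 kN/m (0→w₀ over full span):
  y_2 = -w₀x²(L-x)²(x+2L)/(120LEI) = -6·4²·(8-4)²·(4+2·8)/(120·8·10000) = -2/625 m
Load 3 — point force P=17 kN at a=16/5 m (b=L-a=24/5):
  y_3 = -Pa²(L-x)²(3bL-(3b+a)(L-x))/(6L³EI)  [x>a] = -17·(16/5)²·(8-4)²·(3·(24/5)·8-(3·(24/5)+(16/5))·(8-4))/(6·8³·10000) = -952/234375 m
Superposition: y = Σ y_i = -3529/468750 m ≈ -0.007529 m

y(4) = -3529/468750 m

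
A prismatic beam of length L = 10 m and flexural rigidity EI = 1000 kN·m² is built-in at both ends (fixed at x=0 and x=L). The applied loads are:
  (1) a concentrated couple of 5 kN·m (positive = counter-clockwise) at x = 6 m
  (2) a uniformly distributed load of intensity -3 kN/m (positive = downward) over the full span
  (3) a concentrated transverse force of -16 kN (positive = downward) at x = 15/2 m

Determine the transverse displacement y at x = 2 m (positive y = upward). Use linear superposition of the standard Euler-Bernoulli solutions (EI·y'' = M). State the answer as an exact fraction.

y(2) = 3107/75000 m

Load 1 — applied couple M₀=5 kN·m at a=6 m (b=L-a=4):
  y_1 = (R_Ax³/6 - M_Ax²/2)/EI  [x≤a] with R_A=18/25, M_A=8/5 = ((18/25)·2³/6 - (8/5)·2²/2)/1000 = -7/3125 m
Load 2 — uniform load w=-3 kN/m over full span:
  y_2 = -wx²(L-x)²/(24EI) = -(-3)·2²·(10-2)²/(24·1000) = 4/125 m
Load 3 — point force P=-16 kN at a=15/2 m (b=L-a=5/2):
  y_3 = -Pb²x²(3aL-(3a+b)x)/(6L³EI)  [x≤a] = -(-16)·(5/2)²·2²·(3·(15/2)·10-(3·(15/2)+(5/2))·2)/(6·10³·1000) = 7/600 m
Superposition: y = Σ y_i = 3107/75000 m ≈ 0.041427 m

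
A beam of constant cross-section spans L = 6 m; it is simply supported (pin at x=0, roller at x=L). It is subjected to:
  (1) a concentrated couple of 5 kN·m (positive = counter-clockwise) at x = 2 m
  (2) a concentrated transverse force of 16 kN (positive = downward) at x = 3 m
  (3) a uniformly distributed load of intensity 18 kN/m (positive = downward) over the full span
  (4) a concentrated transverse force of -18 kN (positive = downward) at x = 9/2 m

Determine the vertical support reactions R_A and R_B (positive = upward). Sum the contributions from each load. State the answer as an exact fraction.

R_A = 175/3 kN, R_B = 143/3 kN

Load 1 — applied couple M₀=5 kN·m at a=2 m (b=L-a=4):
  R_A = M₀/L = 5/6 kN
  R_B = -M₀/L = -5/6 kN
Load 2 — point force P=16 kN at a=3 m (b=L-a=3):
  R_A = Pb/L = 16·3/6 = 8 kN
  R_B = Pa/L = 16·3/6 = 8 kN
Load 3 — uniform load w=18 kN/m over full span:
  R_A = wL/2 = 18·6/2 = 54 kN
  R_B = wL/2 = 18·6/2 = 54 kN
Load 4 — point force P=-18 kN at a=9/2 m (b=L-a=3/2):
  R_A = Pb/L = (-18)·(3/2)/6 = -9/2 kN
  R_B = Pa/L = (-18)·(9/2)/6 = -27/2 kN
Superposition: R_A = 175/3 kN, R_B = 143/3 kN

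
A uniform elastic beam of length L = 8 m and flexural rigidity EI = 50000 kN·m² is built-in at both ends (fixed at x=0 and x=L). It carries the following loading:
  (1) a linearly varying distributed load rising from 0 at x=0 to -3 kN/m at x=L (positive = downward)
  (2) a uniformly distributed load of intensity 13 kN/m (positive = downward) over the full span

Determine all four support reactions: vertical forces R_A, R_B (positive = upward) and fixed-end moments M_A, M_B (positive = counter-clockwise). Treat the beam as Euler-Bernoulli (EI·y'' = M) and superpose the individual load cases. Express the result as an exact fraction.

R_A = 242/5 kN, M_A = 944/15 kN·m, R_B = 218/5 kN, M_B = -896/15 kN·m

Load 1 — triangular load w₀=-3 kN/m (0→w₀ over full span):
  R_A = 3w₀L/20 = 3·(-3)·8/20 = -18/5 kN
  M_A = w₀L²/30 = (-3)·8²/30 = -32/5 kN·m
  R_B = 7w₀L/20 = 7·(-3)·8/20 = -42/5 kN
  M_B = -w₀L²/20 = -(-3)·8²/20 = 48/5 kN·m
Load 2 — uniform load w=13 kN/m over full span:
  R_A = wL/2 = 13·8/2 = 52 kN
  M_A = wL²/12 = 13·8²/12 = 208/3 kN·m
  R_B = wL/2 = 13·8/2 = 52 kN
  M_B = -wL²/12 = -13·8²/12 = -208/3 kN·m
Superposition: R_A = 242/5 kN, M_A = 944/15 kN·m, R_B = 218/5 kN, M_B = -896/15 kN·m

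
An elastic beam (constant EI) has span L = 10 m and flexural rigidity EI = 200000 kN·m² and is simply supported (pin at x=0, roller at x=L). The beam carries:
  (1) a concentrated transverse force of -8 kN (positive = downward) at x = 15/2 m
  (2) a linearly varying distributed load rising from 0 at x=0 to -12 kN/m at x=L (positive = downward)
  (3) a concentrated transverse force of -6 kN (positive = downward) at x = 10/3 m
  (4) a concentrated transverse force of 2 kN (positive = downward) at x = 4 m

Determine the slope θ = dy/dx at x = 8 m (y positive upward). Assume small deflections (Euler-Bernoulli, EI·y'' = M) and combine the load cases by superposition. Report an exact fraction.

θ(8) = -134809/108000000 rad

Load 1 — point force P=-8 kN at a=15/2 m (b=L-a=5/2):
  θ_1 = -Pa(2L²-6Lx+3x²+a²)/(6LEI)  [x>a] = -(-8)·(15/2)·(2·10²-6·10·8+3·8²+(15/2)²)/(6·10·200000) = -127/800000 rad
Load 2 — triangular load w₀=-12 kN/m (0→w₀ over full span):
  θ_2 = -w₀(7L⁴-30L²x²+15x⁴)/(360LEI) = -(-12)·(7·10⁴-30·10²·8²+15·8⁴)/(360·10·200000) = -757/750000 rad
Load 3 — point force P=-6 kN at a=10/3 m (b=L-a=20/3):
  θ_3 = -Pa(2L²-6Lx+3x²+a²)/(6LEI)  [x>a] = -(-6)·(10/3)·(2·10²-6·10·8+3·8²+(10/3)²)/(6·10·200000) = -173/1350000 rad
Load 4 — point force P=2 kN at a=4 m (b=L-a=6):
  θ_4 = -Pa(2L²-6Lx+3x²+a²)/(6LEI)  [x>a] = -2·4·(2·10²-6·10·8+3·8²+4²)/(6·10·200000) = 3/62500 rad
Superposition: θ = Σ θ_i = -134809/108000000 rad ≈ -0.001248 rad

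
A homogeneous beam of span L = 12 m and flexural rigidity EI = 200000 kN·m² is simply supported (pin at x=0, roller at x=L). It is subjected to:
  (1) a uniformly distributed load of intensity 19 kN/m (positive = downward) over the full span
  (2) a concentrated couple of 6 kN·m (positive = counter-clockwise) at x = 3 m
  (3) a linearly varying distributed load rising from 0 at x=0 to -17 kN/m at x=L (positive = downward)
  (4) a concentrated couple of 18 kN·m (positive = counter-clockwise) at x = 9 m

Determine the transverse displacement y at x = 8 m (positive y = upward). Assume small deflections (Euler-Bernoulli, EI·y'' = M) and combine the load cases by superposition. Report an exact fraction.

y(8) = -22283/1800000 m

Load 1 — uniform load w=19 kN/m over full span:
  y_1 = -wx(L³-2Lx²+x³)/(24EI) = -19·8·(12³-2·12·8²+8³)/(24·200000) = -209/9375 m
Load 2 — applied couple M₀=6 kN·m at a=3 m (b=L-a=9):
  y_2 = (M₀x³/(6L)-M₀(x-a)²/2+C₁x)/EI  [x>a] with C₁=M₀(3b²-L²)/(6L)=33/4 = (6·8³/(6·12)-6·(8-3)²/2+(33/4)·8)/200000 = 101/600000 m
Load 3 — triangular load w₀=-17 kN/m (0→w₀ over full span):
  y_3 = -w₀x(7L⁴-10L²x²+3x⁴)/(360LEI) = -(-17)·8·(7·12⁴-10·12²·8²+3·8⁴)/(360·12·200000) = 289/28125 m
Load 4 — applied couple M₀=18 kN·m at a=9 m (b=L-a=3):
  y_4 = (M₀x³/(6L)+C₁x)/EI  [x≤a] with C₁=M₀(3b²-L²)/(6L)=-117/4 = (18·8³/(6·12)+(-117/4)·8)/200000 = -53/100000 m
Superposition: y = Σ y_i = -22283/1800000 m ≈ -0.012379 m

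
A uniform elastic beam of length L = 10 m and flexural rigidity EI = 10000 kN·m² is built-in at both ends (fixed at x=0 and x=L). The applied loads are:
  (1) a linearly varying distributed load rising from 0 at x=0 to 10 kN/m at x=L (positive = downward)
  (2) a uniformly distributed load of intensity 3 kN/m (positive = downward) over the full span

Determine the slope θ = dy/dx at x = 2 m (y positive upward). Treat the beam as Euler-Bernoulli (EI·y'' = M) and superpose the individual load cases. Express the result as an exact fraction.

Load 1 — triangular load w₀=10 kN/m (0→w₀ over full span):
  θ_1 = -w₀(2x(L-x)(L-2x)(x+2L)+x²(L-x)²)/(120LEI) = -10·(2·2·(10-2)·(10-2·2)·(2+2·10)+2²·(10-2)²)/(120·10·10000) = -7/1875 rad
Load 2 — uniform load w=3 kN/m over full span:
  θ_2 = -wx(L-x)(L-2x)/(12EI) = -3·2·(10-2)·(10-2·2)/(12·10000) = -3/1250 rad
Superposition: θ = Σ θ_i = -23/3750 rad ≈ -0.006133 rad

θ(2) = -23/3750 rad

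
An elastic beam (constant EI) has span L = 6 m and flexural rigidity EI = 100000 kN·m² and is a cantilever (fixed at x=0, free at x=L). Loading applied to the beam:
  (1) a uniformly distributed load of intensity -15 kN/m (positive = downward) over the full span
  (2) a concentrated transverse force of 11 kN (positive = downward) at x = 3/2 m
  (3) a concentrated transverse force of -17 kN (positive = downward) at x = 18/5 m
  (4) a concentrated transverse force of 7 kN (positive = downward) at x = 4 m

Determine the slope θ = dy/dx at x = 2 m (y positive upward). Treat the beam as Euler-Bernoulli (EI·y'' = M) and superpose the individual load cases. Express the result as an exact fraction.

θ(2) = 16561/4000000 rad

Load 1 — uniform load w=-15 kN/m over full span:
  θ_1 = -wx(x²-3Lx+3L²)/(6EI) = -(-15)·2·(2²-3·6·2+3·6²)/(6·100000) = 19/5000 rad
Load 2 — point force P=11 kN at a=3/2 m (b=L-a=9/2):
  θ_2 = -Pa²/(2EI)  [x>a] = -11·(3/2)²/(2·100000) = -99/800000 rad
Load 3 — point force P=-17 kN at a=18/5 m (b=L-a=12/5):
  θ_3 = -Px(2a-x)/(2EI)  [x≤a] = -(-17)·2·(2·(18/5)-2)/(2·100000) = 221/250000 rad
Load 4 — point force P=7 kN at a=4 m (b=L-a=2):
  θ_4 = -Px(2a-x)/(2EI)  [x≤a] = -7·2·(2·4-2)/(2·100000) = -21/50000 rad
Superposition: θ = Σ θ_i = 16561/4000000 rad ≈ 0.004140 rad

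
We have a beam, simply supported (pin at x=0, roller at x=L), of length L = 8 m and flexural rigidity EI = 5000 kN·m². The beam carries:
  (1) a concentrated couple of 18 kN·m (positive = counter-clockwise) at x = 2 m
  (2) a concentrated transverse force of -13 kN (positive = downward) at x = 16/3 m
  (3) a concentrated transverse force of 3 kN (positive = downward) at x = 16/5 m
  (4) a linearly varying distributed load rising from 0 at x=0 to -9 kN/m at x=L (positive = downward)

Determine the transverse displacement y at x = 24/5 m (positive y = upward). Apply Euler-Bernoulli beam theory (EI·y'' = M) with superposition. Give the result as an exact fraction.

y(24/5) = 19637537/263671875 m

Load 1 — applied couple M₀=18 kN·m at a=2 m (b=L-a=6):
  y_1 = (M₀x³/(6L)-M₀(x-a)²/2+C₁x)/EI  [x>a] with C₁=M₀(3b²-L²)/(6L)=33/2 = (18·(24/5)³/(6·8)-18·((24/5)-2)²/2+(33/2)·(24/5))/5000 = 783/78125 m
Load 2 — point force P=-13 kN at a=16/3 m (b=L-a=8/3):
  y_2 = -Pbx(L²-b²-x²)/(6LEI)  [x≤a] = -(-13)·(8/3)·(24/5)·(8²-(8/3)²-(24/5)²)/(6·8·5000) = 49504/2109375 m
Load 3 — point force P=3 kN at a=16/5 m (b=L-a=24/5):
  y_3 = -Pa(L-x)(2Lx-a²-x²)/(6LEI)  [x>a] = -3·(16/5)·(8-(24/5))·(2·8·(24/5)-(16/5)²-(24/5)²)/(6·8·5000) = -2176/390625 m
Load 4 — triangular load w₀=-9 kN/m (0→w₀ over full span):
  y_4 = -w₀x(7L⁴-10L²x²+3x⁴)/(360LEI) = -(-9)·(24/5)·(7·8⁴-10·8²·(24/5)²+3·(24/5)⁴)/(360·8·5000) = 454656/9765625 m
Superposition: y = Σ y_i = 19637537/263671875 m ≈ 0.074477 m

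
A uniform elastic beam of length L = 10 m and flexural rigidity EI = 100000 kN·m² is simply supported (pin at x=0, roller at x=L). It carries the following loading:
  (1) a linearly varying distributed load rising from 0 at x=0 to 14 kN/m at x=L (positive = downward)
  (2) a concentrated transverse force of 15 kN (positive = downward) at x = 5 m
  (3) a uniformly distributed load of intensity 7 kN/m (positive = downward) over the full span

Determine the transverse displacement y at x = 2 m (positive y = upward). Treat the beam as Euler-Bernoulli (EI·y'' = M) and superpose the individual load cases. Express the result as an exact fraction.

Load 1 — triangular load w₀=14 kN/m (0→w₀ over full span):
  y_1 = -w₀x(7L⁴-10L²x²+3x⁴)/(360LEI) = -14·2·(7·10⁴-10·10²·2²+3·2⁴)/(360·10·100000) = -1204/234375 m
Load 2 — point force P=15 kN at a=5 m (b=L-a=5):
  y_2 = -Pbx(L²-b²-x²)/(6LEI)  [x≤a] = -15·5·2·(10²-5²-2²)/(6·10·100000) = -71/40000 m
Load 3 — uniform load w=7 kN/m over full span:
  y_3 = -wx(L³-2Lx²+x³)/(24EI) = -7·2·(10³-2·10·2²+2³)/(24·100000) = -203/37500 m
Superposition: y = Σ y_i = -61627/5000000 m ≈ -0.012325 m

y(2) = -61627/5000000 m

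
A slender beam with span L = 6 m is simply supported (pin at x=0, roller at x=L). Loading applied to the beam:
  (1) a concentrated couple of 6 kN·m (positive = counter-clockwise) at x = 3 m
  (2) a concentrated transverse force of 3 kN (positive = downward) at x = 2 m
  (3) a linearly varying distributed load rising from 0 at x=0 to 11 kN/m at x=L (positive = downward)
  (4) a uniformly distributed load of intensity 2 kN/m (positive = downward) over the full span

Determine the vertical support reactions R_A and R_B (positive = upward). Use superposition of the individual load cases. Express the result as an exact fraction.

Load 1 — applied couple M₀=6 kN·m at a=3 m (b=L-a=3):
  R_A = M₀/L = 6/6 = 1 kN
  R_B = -M₀/L = -6/6 = -1 kN
Load 2 — point force P=3 kN at a=2 m (b=L-a=4):
  R_A = Pb/L = 3·4/6 = 2 kN
  R_B = Pa/L = 3·2/6 = 1 kN
Load 3 — triangular load w₀=11 kN/m (0→w₀ over full span):
  R_A = w₀L/6 = 11·6/6 = 11 kN
  R_B = w₀L/3 = 11·6/3 = 22 kN
Load 4 — uniform load w=2 kN/m over full span:
  R_A = wL/2 = 2·6/2 = 6 kN
  R_B = wL/2 = 2·6/2 = 6 kN
Superposition: R_A = 20 kN, R_B = 28 kN

R_A = 20 kN, R_B = 28 kN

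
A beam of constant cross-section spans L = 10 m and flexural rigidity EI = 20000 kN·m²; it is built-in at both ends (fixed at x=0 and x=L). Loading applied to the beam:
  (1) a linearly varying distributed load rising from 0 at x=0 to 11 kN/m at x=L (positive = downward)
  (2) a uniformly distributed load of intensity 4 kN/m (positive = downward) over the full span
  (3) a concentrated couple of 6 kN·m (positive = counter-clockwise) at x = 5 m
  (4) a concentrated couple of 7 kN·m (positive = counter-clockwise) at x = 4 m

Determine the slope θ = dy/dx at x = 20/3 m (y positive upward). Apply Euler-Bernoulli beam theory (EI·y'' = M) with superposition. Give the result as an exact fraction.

θ(20/3) = 8279/3037500 rad

Load 1 — triangular load w₀=11 kN/m (0→w₀ over full span):
  θ_1 = -w₀(2x(L-x)(L-2x)(x+2L)+x²(L-x)²)/(120LEI) = -11·(2·(20/3)·(10-(20/3))·(10-2·(20/3))·((20/3)+2·10)+(20/3)²·(10-(20/3))²)/(120·10·20000) = 77/48600 rad
Load 2 — uniform load w=4 kN/m over full span:
  θ_2 = -wx(L-x)(L-2x)/(12EI) = -4·(20/3)·(10-(20/3))·(10-2·(20/3))/(12·20000) = 1/810 rad
Load 3 — applied couple M₀=6 kN·m at a=5 m (b=L-a=5):
  θ_3 = (R_Ax²/2 - M_Ax - M₀(x-a))/EI  [x>a] with R_A=9/10, M_A=3/2 = ((9/10)·(20/3)²/2 - (3/2)·(20/3) - 6·((20/3)-5))/20000 = 0 rad
Load 4 — applied couple M₀=7 kN·m at a=4 m (b=L-a=6):
  θ_4 = (R_Ax²/2 - M_Ax - M₀(x-a))/EI  [x>a] with R_A=126/125, M_A=21/25 = ((126/125)·(20/3)²/2 - (21/25)·(20/3) - 7·((20/3)-4))/20000 = -7/75000 rad
Superposition: θ = Σ θ_i = 8279/3037500 rad ≈ 0.002726 rad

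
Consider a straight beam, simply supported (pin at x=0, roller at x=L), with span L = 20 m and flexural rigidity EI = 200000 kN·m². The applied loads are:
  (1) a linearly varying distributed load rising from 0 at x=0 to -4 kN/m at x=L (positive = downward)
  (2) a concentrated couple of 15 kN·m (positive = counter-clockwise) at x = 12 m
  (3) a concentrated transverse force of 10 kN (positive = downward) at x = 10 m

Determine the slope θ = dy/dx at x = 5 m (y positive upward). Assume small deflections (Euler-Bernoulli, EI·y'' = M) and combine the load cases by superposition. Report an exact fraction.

Load 1 — triangular load w₀=-4 kN/m (0→w₀ over full span):
  θ_1 = -w₀(7L⁴-30L²x²+15x⁴)/(360LEI) = -(-4)·(7·20⁴-30·20²·5²+15·5⁴)/(360·20·200000) = 1327/576000 rad
Load 2 — applied couple M₀=15 kN·m at a=12 m (b=L-a=8):
  θ_2 = (M₀x²/(2L)+C₁)/EI  [x≤a] with C₁=M₀(3b²-L²)/(6L)=-26 = (15·5²/(2·20)+(-26))/200000 = -133/1600000 rad
Load 3 — point force P=10 kN at a=10 m (b=L-a=10):
  θ_3 = -Pb(L²-b²-3x²)/(6LEI)  [x≤a] = -10·10·(20²-10²-3·5²)/(6·20·200000) = -3/3200 rad
Superposition: θ = Σ θ_i = 9239/7200000 rad ≈ 0.001283 rad

θ(5) = 9239/7200000 rad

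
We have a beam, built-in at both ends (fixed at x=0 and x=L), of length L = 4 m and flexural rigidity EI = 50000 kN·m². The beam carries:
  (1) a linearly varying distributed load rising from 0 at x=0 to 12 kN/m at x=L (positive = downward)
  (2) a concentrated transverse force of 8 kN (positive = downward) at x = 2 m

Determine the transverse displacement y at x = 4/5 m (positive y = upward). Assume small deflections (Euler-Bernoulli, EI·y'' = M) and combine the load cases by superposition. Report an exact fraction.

Load 1 — triangular load w₀=12 kN/m (0→w₀ over full span):
  y_1 = -w₀x²(L-x)²(x+2L)/(120LEI) = -12·(4/5)²·(4-(4/5))²·((4/5)+2·4)/(120·4·50000) = -1408/48828125 m
Load 2 — point force P=8 kN at a=2 m (b=L-a=2):
  y_2 = -Pb²x²(3aL-(3a+b)x)/(6L³EI)  [x≤a] = -8·2²·(4/5)²·(3·2·4-(3·2+2)·(4/5))/(6·4³·50000) = -22/1171875 m
Superposition: y = Σ y_i = -6974/146484375 m ≈ -0.000048 m

y(4/5) = -6974/146484375 m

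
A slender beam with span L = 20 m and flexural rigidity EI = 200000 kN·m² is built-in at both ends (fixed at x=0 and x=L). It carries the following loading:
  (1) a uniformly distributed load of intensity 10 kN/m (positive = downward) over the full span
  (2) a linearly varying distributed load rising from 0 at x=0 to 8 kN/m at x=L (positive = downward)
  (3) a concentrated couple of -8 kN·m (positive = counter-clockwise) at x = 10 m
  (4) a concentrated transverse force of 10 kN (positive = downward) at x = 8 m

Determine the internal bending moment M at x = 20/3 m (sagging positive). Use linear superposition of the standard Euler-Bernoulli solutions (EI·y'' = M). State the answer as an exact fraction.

Load 1 — uniform load w=10 kN/m over full span:
  M_1 = wLx/2 - wL²/12 - wx²/2 = 10·20·(20/3)/2 - 10·20²/12 - 10·(20/3)²/2 = 1000/9 kN·m
Load 2 — triangular load w₀=8 kN/m (0→w₀ over full span):
  M_2 = 3w₀Lx/20 - w₀L²/30 - w₀x³/(6L) = 3·8·20·(20/3)/20 - 8·20²/30 - 8·(20/3)³/(6·20) = 2720/81 kN·m
Load 3 — applied couple M₀=-8 kN·m at a=10 m (b=L-a=10):
  M_3 = R_Ax - M_A  [x≤a] with R_A=-3/5, M_A=-2 = (-3/5)·(20/3) - (-2) = -2 kN·m
Load 4 — point force P=10 kN at a=8 m (b=L-a=12):
  M_4 = Pb²(3a+b)x/L³ - Pab²/L²  [x≤a] = 10·12²·(3·8+12)·(20/3)/20³ - 10·8·12²/20² = 72/5 kN·m
Superposition: M = Σ M_i = 63622/405 kN·m ≈ 157.091358 kN·m

M(20/3) = 63622/405 kN·m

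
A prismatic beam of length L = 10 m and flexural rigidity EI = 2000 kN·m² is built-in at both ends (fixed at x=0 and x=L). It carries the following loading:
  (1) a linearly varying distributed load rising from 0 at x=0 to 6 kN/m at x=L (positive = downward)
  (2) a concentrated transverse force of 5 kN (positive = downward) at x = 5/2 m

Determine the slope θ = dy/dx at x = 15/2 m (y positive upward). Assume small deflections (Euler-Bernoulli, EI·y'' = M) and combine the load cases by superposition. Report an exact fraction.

θ(15/2) = 281/20480 rad

Load 1 — triangular load w₀=6 kN/m (0→w₀ over full span):
  θ_1 = -w₀(2x(L-x)(L-2x)(x+2L)+x²(L-x)²)/(120LEI) = -6·(2·(15/2)·(10-(15/2))·(10-2·(15/2))·((15/2)+2·10)+(15/2)²·(10-(15/2))²)/(120·10·2000) = 123/10240 rad
Load 2 — point force P=5 kN at a=5/2 m (b=L-a=15/2):
  θ_2 = Pa²(L-x)(2bL-(3b+a)(L-x))/(2L³EI)  [x>a] = 5·(5/2)²·(10-(15/2))·(2·(15/2)·10-(3·(15/2)+(5/2))·(10-(15/2)))/(2·10³·2000) = 7/4096 rad
Superposition: θ = Σ θ_i = 281/20480 rad ≈ 0.013721 rad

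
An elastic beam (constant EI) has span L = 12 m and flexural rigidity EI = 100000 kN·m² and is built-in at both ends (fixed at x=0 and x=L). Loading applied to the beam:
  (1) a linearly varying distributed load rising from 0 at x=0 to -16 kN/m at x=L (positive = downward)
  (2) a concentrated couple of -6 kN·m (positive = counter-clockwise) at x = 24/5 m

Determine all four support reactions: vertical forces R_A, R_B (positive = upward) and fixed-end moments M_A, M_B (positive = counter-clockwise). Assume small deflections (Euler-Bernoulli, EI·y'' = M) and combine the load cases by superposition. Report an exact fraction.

Load 1 — triangular load w₀=-16 kN/m (0→w₀ over full span):
  R_A = 3w₀L/20 = 3·(-16)·12/20 = -144/5 kN
  M_A = w₀L²/30 = (-16)·12²/30 = -384/5 kN·m
  R_B = 7w₀L/20 = 7·(-16)·12/20 = -336/5 kN
  M_B = -w₀L²/20 = -(-16)·12²/20 = 576/5 kN·m
Load 2 — applied couple M₀=-6 kN·m at a=24/5 m (b=L-a=36/5):
  R_A = 6M₀ab/L³ = 6·(-6)·(24/5)·(36/5)/12³ = -18/25 kN
  M_A = M₀b(2a-b)/L² = (-6)·(36/5)·(2·(24/5)-(36/5))/12² = -18/25 kN·m
  R_B = -6M₀ab/L³ = -6·(-6)·(24/5)·(36/5)/12³ = 18/25 kN
  M_B = M₀a(2b-a)/L² = (-6)·(24/5)·(2·(36/5)-(24/5))/12² = -48/25 kN·m
Superposition: R_A = -738/25 kN, M_A = -1938/25 kN·m, R_B = -1662/25 kN, M_B = 2832/25 kN·m

R_A = -738/25 kN, M_A = -1938/25 kN·m, R_B = -1662/25 kN, M_B = 2832/25 kN·m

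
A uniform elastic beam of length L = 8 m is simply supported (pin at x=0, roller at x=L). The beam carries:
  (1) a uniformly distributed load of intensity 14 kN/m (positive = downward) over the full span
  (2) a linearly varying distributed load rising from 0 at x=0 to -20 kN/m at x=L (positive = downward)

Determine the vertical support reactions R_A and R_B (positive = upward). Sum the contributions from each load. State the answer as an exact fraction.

Load 1 — uniform load w=14 kN/m over full span:
  R_A = wL/2 = 14·8/2 = 56 kN
  R_B = wL/2 = 14·8/2 = 56 kN
Load 2 — triangular load w₀=-20 kN/m (0→w₀ over full span):
  R_A = w₀L/6 = (-20)·8/6 = -80/3 kN
  R_B = w₀L/3 = (-20)·8/3 = -160/3 kN
Superposition: R_A = 88/3 kN, R_B = 8/3 kN

R_A = 88/3 kN, R_B = 8/3 kN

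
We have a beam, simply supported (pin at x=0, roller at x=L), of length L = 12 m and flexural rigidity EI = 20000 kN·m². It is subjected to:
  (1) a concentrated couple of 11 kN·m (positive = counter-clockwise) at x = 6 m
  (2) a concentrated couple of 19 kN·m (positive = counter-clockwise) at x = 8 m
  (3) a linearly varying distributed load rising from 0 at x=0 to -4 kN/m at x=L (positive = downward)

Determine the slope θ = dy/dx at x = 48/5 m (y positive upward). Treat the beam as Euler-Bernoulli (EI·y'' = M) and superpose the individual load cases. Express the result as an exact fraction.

Load 1 — applied couple M₀=11 kN·m at a=6 m (b=L-a=6):
  θ_1 = (M₀x²/(2L)-M₀(x-a)+C₁)/EI  [x>a] with C₁=M₀(3b²-L²)/(6L)=-11/2 = (11·(48/5)²/(2·12)-11·((48/5)-6)+(-11/2))/20000 = -143/1000000 rad
Load 2 — applied couple M₀=19 kN·m at a=8 m (b=L-a=4):
  θ_2 = (M₀x²/(2L)-M₀(x-a)+C₁)/EI  [x>a] with C₁=M₀(3b²-L²)/(6L)=-76/3 = (19·(48/5)²/(2·12)-19·((48/5)-8)+(-76/3))/20000 = 323/375000 rad
Load 3 — triangular load w₀=-4 kN/m (0→w₀ over full span):
  θ_3 = -w₀(7L⁴-30L²x²+15x⁴)/(360LEI) = -(-4)·(7·12⁴-30·12²·(48/5)²+15·(48/5)⁴)/(360·12·20000) = -2271/390625 rad
Superposition: θ = Σ θ_i = -382157/75000000 rad ≈ -0.005095 rad

θ(48/5) = -382157/75000000 rad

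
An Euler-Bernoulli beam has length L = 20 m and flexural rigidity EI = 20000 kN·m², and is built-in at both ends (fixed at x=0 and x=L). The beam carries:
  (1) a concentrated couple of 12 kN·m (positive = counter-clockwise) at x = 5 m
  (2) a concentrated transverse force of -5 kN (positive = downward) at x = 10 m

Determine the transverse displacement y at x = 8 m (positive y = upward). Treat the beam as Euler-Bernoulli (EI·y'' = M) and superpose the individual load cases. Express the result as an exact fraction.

y(8) = 1967/150000 m

Load 1 — applied couple M₀=12 kN·m at a=5 m (b=L-a=15):
  y_1 = (R_Ax³/6 - M_Ax²/2 - M₀(x-a)²/2)/EI  [x>a] with R_A=27/40, M_A=-9/4 = ((27/40)·8³/6 - (-9/4)·8²/2 - 12·(8-5)²/2)/20000 = 189/50000 m
Load 2 — point force P=-5 kN at a=10 m (b=L-a=10):
  y_2 = -Pb²x²(3aL-(3a+b)x)/(6L³EI)  [x≤a] = -(-5)·10²·8²·(3·10·20-(3·10+10)·8)/(6·20³·20000) = 7/750 m
Superposition: y = Σ y_i = 1967/150000 m ≈ 0.013113 m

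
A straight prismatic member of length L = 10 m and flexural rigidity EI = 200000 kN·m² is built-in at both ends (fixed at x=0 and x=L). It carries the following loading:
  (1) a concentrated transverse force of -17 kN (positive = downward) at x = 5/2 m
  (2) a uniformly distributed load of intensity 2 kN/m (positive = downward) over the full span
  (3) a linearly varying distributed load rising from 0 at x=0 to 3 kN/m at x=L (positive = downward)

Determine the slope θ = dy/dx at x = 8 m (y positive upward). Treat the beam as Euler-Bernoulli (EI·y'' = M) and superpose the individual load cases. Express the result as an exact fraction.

Load 1 — point force P=-17 kN at a=5/2 m (b=L-a=15/2):
  θ_1 = Pa²(L-x)(2bL-(3b+a)(L-x))/(2L³EI)  [x>a] = (-17)·(5/2)²·(10-8)·(2·(15/2)·10-(3·(15/2)+(5/2))·(10-8))/(2·10³·200000) = -17/320000 rad
Load 2 — uniform load w=2 kN/m over full span:
  θ_2 = -wx(L-x)(L-2x)/(12EI) = -2·8·(10-8)·(10-2·8)/(12·200000) = 1/12500 rad
Load 3 — triangular load w₀=3 kN/m (0→w₀ over full span):
  θ_3 = -w₀(2x(L-x)(L-2x)(x+2L)+x²(L-x)²)/(120LEI) = -3·(2·8·(10-8)·(10-2·8)·(8+2·10)+8²·(10-8)²)/(120·10·200000) = 1/15625 rad
Superposition: θ = Σ θ_i = 727/8000000 rad ≈ 0.000091 rad

θ(8) = 727/8000000 rad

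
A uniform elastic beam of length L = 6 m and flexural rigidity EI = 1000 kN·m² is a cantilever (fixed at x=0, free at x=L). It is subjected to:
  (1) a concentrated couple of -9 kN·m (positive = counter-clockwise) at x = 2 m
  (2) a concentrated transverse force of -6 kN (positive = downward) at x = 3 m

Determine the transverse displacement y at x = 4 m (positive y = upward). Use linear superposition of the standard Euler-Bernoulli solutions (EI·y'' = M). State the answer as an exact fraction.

y(4) = 27/1000 m

Load 1 — applied couple M₀=-9 kN·m at a=2 m (b=L-a=4):
  y_1 = M₀a(2x-a)/(2EI)  [x>a] = (-9)·2·(2·4-2)/(2·1000) = -27/500 m
Load 2 — point force P=-6 kN at a=3 m (b=L-a=3):
  y_2 = -Pa²(3x-a)/(6EI)  [x>a] = -(-6)·3²·(3·4-3)/(6·1000) = 81/1000 m
Superposition: y = Σ y_i = 27/1000 m ≈ 0.027000 m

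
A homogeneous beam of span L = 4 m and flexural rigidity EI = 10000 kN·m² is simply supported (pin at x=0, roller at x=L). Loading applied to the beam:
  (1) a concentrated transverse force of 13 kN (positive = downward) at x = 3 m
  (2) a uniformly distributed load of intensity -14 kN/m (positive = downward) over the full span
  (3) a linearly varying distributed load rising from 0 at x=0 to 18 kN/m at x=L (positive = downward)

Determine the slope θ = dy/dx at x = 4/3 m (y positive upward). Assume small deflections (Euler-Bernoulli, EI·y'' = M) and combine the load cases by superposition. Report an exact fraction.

Load 1 — point force P=13 kN at a=3 m (b=L-a=1):
  θ_1 = -Pb(L²-b²-3x²)/(6LEI)  [x≤a] = -13·1·(4²-1²-3·(4/3)²)/(6·4·10000) = -377/720000 rad
Load 2 — uniform load w=-14 kN/m over full span:
  θ_2 = -w(L³-6Lx²+4x³)/(24EI) = -(-14)·(4³-6·4·(4/3)²+4·(4/3)³)/(24·10000) = 91/50625 rad
Load 3 — triangular load w₀=18 kN/m (0→w₀ over full span):
  θ_3 = -w₀(7L⁴-30L²x²+15x⁴)/(360LEI) = -18·(7·4⁴-30·4²·(4/3)²+15·(4/3)⁴)/(360·4·10000) = -104/84375 rad
Superposition: θ = Σ θ_i = 1339/32400000 rad ≈ 0.000041 rad

θ(4/3) = 1339/32400000 rad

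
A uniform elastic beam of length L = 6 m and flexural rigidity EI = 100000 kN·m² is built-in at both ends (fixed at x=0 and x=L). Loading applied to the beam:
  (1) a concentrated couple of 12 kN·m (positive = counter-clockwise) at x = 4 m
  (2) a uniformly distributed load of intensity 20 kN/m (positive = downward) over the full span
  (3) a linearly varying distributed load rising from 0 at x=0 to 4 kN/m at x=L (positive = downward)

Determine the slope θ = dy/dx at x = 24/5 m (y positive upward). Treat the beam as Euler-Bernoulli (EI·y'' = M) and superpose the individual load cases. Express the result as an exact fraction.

θ(24/5) = 1569/3906250 rad

Load 1 — applied couple M₀=12 kN·m at a=4 m (b=L-a=2):
  θ_1 = (R_Ax²/2 - M_Ax - M₀(x-a))/EI  [x>a] with R_A=8/3, M_A=4 = ((8/3)·(24/5)²/2 - 4·(24/5) - 12·((24/5)-4))/100000 = 3/156250 rad
Load 2 — uniform load w=20 kN/m over full span:
  θ_2 = -wx(L-x)(L-2x)/(12EI) = -20·(24/5)·(6-(24/5))·(6-2·(24/5))/(12·100000) = 27/78125 rad
Load 3 — triangular load w₀=4 kN/m (0→w₀ over full span):
  θ_3 = -w₀(2x(L-x)(L-2x)(x+2L)+x²(L-x)²)/(120LEI) = -4·(2·(24/5)·(6-(24/5))·(6-2·(24/5))·((24/5)+2·6)+(24/5)²·(6-(24/5))²)/(120·6·100000) = 72/1953125 rad
Superposition: θ = Σ θ_i = 1569/3906250 rad ≈ 0.000402 rad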